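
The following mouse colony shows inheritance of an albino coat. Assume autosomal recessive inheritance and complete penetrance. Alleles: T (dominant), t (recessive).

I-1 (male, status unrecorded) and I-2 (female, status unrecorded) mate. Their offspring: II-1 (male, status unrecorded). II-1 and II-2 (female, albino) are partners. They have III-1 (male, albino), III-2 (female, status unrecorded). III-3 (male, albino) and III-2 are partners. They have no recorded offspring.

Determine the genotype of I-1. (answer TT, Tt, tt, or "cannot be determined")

I-1's phenotype is unrecorded, and no parent or child forces a single allele at both positions; consistent genotype assignments exist with I-1 as TT or Tt or tt.

cannot be determined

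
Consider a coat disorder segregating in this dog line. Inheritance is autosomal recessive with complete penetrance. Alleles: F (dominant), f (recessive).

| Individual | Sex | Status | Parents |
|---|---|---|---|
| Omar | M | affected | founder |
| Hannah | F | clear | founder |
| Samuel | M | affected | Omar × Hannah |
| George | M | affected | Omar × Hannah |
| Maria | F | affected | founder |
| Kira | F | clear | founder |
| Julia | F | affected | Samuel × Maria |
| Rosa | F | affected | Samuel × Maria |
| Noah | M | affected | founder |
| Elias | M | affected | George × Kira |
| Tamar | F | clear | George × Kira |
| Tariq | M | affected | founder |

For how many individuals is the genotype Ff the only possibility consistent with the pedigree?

3

Obligate heterozygotes: Hannah is clear so carries F and passed f to Samuel (ff), so Hannah is Ff; Kira is clear so carries F and passed f to Elias (ff), so Kira is Ff; Tamar is clear so carries F and received f from George (ff), so Tamar is Ff.
Every other individual is either homozygous by phenotype or has at least one consistent homozygous assignment, so the count is 3.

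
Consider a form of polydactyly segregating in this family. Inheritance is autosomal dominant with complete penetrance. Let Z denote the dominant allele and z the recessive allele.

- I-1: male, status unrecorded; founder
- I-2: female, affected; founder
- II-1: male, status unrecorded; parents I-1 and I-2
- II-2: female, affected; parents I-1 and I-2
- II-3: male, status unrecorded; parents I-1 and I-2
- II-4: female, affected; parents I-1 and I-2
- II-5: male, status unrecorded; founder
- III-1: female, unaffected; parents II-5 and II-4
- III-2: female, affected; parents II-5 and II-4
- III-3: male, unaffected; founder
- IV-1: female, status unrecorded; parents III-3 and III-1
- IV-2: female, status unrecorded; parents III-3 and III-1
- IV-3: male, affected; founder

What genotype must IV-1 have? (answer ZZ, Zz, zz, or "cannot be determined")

From phenotype alone, IV-1 is ZZ or Zz or zz.
IV-1 received z from III-3 (zz) and received z from III-1 (zz), so IV-1 is zz.

zz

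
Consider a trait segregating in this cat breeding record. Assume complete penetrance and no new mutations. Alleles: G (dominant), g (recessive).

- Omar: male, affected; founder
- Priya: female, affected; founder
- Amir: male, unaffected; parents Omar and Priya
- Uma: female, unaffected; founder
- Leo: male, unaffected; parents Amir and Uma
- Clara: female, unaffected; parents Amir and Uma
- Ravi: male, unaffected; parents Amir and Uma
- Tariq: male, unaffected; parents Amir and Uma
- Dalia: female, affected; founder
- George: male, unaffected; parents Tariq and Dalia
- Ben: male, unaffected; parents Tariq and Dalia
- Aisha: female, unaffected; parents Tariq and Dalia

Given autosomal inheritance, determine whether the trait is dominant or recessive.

Omar and Priya are both affected yet have an unaffected child Amir. Under a recessive model two affected parents are homozygous and every child would be affected, so the trait cannot be recessive.

dominant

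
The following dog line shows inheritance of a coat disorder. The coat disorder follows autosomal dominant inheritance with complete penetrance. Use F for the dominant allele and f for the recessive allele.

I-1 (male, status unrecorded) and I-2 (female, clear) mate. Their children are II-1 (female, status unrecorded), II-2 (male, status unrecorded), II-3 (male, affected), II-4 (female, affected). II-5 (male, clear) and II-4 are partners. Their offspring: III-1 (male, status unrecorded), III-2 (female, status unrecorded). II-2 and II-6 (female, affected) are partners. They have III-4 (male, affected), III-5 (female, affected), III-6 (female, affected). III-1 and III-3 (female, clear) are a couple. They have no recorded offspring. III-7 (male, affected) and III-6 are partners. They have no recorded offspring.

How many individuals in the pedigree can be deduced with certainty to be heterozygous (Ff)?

Obligate heterozygotes: II-3 is affected so carries F and received f from I-2 (ff), so II-3 is Ff; II-4 is affected so carries F and received f from I-2 (ff), so II-4 is Ff.
Every other individual is either homozygous by phenotype or has at least one consistent homozygous assignment, so the count is 2.

2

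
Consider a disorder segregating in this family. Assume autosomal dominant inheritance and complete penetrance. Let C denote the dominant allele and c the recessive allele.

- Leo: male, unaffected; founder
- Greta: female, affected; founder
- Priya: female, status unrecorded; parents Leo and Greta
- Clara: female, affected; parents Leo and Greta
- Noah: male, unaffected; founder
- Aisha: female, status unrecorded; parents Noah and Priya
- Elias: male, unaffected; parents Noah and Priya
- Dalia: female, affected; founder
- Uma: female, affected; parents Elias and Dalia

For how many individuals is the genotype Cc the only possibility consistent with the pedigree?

2

Obligate heterozygotes: Clara is affected so carries C and received c from Leo (cc), so Clara is Cc; Uma is affected so carries C and received c from Elias (cc), so Uma is Cc.
Every other individual is either homozygous by phenotype or has at least one consistent homozygous assignment, so the count is 2.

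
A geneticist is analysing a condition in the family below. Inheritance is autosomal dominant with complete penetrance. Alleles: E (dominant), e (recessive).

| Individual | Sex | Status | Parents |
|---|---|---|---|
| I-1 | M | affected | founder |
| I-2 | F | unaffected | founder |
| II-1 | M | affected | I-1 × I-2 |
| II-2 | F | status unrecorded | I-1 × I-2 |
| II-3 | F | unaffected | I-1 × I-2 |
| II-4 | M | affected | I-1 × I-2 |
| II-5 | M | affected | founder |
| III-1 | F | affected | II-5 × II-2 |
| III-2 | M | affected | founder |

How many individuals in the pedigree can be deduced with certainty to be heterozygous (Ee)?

Obligate heterozygotes: I-1 is affected so carries E and passed e to II-3 (ee), so I-1 is Ee; II-1 is affected so carries E and received e from I-2 (ee), so II-1 is Ee; II-4 is affected so carries E and received e from I-2 (ee), so II-4 is Ee.
Every other individual is either homozygous by phenotype or has at least one consistent homozygous assignment, so the count is 3.

3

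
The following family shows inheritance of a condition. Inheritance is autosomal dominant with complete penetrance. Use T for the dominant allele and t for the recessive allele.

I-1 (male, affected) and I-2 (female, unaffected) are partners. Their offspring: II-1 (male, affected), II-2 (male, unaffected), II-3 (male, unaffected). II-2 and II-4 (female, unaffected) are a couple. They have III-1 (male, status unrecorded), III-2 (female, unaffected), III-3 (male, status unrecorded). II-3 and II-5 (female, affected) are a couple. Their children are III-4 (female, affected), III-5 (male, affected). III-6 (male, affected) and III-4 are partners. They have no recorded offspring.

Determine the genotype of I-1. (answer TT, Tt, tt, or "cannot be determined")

From phenotype alone, I-1 is TT or Tt.
I-1 is affected so carries T and passed t to II-2 (tt), so I-1 is Tt.

Tt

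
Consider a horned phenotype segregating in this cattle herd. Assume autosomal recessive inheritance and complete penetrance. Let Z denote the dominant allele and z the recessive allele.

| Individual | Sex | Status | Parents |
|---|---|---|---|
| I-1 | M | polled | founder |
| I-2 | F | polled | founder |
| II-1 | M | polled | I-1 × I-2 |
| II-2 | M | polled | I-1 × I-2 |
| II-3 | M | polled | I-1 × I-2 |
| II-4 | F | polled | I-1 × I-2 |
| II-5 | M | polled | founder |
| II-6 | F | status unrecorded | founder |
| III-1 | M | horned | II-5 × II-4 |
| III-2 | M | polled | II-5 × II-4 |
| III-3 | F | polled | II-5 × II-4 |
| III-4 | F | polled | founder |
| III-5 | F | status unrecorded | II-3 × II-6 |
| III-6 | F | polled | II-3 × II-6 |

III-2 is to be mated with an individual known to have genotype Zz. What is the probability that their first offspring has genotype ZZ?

II-5 is polled so carries Z and passed z to III-1 (zz), so II-5 is Zz.
II-4 is polled so carries Z and passed z to III-1 (zz), so II-4 is Zz.
III-2 is a polled offspring of II-5 (Zz) × II-4 (Zz), whose cross gives 1/4 ZZ : 1/2 Zz : 1/4 zz; conditioning on being polled, III-2 is ZZ with probability 1/3, Zz with probability 2/3.
Summing over parental genotype combinations, P(offspring has genotype ZZ) = 1/3·1/2 + 2/3·1/4 = 1/3.

1/3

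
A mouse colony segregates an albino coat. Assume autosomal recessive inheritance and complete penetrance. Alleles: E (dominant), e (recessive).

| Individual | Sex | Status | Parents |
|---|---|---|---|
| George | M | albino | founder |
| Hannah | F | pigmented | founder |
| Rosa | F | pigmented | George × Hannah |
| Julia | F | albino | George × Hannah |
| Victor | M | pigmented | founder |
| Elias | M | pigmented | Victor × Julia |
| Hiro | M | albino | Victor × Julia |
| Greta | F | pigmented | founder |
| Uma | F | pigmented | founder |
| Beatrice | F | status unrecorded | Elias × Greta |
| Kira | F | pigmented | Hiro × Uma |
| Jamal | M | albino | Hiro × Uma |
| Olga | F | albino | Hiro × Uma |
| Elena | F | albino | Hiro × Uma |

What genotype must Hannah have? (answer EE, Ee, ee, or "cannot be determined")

Ee

From phenotype alone, Hannah is EE or Ee.
Hannah is pigmented so carries E and passed e to Julia (ee), so Hannah is Ee.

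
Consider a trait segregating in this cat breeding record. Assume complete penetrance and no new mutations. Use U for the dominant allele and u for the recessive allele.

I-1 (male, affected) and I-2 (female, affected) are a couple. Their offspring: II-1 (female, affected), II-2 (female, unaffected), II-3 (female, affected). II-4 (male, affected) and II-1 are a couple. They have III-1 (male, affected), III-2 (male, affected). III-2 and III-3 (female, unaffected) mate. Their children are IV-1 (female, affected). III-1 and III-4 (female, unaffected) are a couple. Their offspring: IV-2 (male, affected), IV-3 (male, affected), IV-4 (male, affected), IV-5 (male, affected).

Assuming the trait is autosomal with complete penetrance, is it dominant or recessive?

dominant

I-1 and I-2 are both affected yet have an unaffected child II-2. Under a recessive model two affected parents are homozygous and every child would be affected, so the trait cannot be recessive.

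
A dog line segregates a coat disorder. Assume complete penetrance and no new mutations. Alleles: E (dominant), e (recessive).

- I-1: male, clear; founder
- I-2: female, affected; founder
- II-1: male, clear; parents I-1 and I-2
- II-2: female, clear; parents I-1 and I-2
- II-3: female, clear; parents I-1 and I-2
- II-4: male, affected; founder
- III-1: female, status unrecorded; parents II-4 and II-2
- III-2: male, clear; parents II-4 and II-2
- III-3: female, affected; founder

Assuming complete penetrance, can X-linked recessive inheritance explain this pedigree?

No

Under X-linked recessive, II-1 (clear, male) cannot arise from I-1 (clear) × I-2 (affected).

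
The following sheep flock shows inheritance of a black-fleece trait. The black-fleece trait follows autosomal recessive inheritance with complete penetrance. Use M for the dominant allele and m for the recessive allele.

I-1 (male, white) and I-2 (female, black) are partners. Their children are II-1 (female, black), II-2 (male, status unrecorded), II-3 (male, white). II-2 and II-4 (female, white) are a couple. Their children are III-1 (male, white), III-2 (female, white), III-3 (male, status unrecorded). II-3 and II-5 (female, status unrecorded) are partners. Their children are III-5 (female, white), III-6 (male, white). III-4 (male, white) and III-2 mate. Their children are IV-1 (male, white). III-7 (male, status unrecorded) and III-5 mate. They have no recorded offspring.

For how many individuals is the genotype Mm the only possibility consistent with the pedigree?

2

Obligate heterozygotes: I-1 is white so carries M and passed m to II-1 (mm), so I-1 is Mm; II-3 is white so carries M and received m from I-2 (mm), so II-3 is Mm.
Every other individual is either homozygous by phenotype or has at least one consistent homozygous assignment, so the count is 2.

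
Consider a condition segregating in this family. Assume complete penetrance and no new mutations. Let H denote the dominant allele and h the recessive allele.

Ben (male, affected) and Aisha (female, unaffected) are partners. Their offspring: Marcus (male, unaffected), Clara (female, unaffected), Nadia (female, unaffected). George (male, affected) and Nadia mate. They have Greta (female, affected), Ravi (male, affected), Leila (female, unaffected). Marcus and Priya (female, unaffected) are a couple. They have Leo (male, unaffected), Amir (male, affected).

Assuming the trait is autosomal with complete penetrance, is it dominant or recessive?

Marcus and Priya are both unaffected yet have an affected child Amir. Under dominance, an affected child requires at least one affected parent, so the trait cannot be dominant.

recessive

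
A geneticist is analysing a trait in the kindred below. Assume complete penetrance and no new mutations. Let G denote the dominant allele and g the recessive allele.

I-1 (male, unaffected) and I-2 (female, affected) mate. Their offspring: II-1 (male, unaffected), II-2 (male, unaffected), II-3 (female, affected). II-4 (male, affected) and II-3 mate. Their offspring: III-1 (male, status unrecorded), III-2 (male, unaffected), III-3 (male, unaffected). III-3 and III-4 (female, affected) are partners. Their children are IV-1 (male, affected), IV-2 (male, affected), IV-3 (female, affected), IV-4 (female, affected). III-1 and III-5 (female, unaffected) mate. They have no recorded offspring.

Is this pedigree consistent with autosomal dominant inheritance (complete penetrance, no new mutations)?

A consistent assignment under autosomal dominant exists: I-1 gg, I-2 Gg, II-1 gg, II-2 gg, II-3 Gg, II-4 Gg, III-1 GG, III-2 gg, III-3 gg, III-4 GG, III-5 gg, IV-1 Gg, IV-2 Gg, IV-3 Gg, IV-4 Gg.
In this assignment every recorded phenotype matches its genotype and every non-founder's genotype is obtainable from its parents' genotypes, so the pedigree is consistent.

Yes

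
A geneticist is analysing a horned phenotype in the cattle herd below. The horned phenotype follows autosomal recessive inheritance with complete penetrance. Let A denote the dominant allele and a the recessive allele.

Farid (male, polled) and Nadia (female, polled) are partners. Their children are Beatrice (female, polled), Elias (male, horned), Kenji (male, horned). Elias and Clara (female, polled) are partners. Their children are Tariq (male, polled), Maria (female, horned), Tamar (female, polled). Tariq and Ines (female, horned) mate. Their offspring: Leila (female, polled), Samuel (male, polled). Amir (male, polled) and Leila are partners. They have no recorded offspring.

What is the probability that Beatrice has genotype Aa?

Farid is polled so carries A and passed a to Elias (aa), so Farid is Aa.
Nadia is polled so carries A and passed a to Elias (aa), so Nadia is Aa.
Their cross gives offspring ratios 1/4 AA : 1/2 Aa : 1/4 aa. Conditioning on Beatrice being polled, P(Aa) = 1/2 / 3/4 = 2/3.

2/3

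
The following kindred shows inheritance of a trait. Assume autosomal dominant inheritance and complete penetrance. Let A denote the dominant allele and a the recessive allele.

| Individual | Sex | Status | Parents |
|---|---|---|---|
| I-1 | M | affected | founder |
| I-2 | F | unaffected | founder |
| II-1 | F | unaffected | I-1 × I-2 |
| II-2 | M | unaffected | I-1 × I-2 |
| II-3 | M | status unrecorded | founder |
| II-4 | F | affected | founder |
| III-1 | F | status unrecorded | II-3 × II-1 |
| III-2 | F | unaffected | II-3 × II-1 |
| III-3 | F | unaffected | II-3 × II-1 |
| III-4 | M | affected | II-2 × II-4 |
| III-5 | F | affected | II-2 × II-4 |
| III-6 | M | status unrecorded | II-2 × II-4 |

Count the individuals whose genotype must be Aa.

3

Obligate heterozygotes: I-1 is affected so carries A and passed a to II-1 (aa), so I-1 is Aa; III-4 is affected so carries A and received a from II-2 (aa), so III-4 is Aa; III-5 is affected so carries A and received a from II-2 (aa), so III-5 is Aa.
Every other individual is either homozygous by phenotype or has at least one consistent homozygous assignment, so the count is 3.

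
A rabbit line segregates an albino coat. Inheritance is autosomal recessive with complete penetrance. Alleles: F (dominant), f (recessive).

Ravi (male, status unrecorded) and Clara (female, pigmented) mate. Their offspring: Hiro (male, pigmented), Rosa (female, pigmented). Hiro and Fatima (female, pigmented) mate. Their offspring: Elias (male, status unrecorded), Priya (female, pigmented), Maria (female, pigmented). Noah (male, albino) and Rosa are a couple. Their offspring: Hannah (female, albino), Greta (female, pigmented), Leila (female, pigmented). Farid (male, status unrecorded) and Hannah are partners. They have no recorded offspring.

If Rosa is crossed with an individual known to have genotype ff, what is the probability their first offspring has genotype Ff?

Rosa is pigmented so carries F and passed f to Hannah (ff), so Rosa is Ff.
The cross gives 1/2 Ff : 1/2 ff, so P(offspring has genotype Ff) = 1/2.

1/2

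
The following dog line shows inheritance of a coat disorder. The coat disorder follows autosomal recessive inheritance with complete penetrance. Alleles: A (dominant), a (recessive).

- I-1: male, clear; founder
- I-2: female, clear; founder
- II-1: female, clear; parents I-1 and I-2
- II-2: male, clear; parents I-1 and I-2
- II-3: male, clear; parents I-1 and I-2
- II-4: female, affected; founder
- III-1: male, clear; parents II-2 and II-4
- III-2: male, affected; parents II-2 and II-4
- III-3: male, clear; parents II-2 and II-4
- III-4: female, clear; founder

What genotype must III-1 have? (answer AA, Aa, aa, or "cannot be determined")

Aa

From phenotype alone, III-1 is AA or Aa.
III-1 is clear so carries A and received a from II-4 (aa), so III-1 is Aa.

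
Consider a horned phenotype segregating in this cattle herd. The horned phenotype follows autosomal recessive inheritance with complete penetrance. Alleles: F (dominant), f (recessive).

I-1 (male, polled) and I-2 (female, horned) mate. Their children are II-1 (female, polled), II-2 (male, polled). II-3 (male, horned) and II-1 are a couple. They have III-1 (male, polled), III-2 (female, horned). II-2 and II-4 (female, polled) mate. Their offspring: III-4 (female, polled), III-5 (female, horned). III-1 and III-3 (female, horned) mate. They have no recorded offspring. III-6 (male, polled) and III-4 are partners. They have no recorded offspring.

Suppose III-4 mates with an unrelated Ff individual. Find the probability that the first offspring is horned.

1/6

II-2 is polled so carries F and received f from I-2 (ff), so II-2 is Ff.
II-4 is polled so carries F and passed f to III-5 (ff), so II-4 is Ff.
III-4 is a polled offspring of II-2 (Ff) × II-4 (Ff), whose cross gives 1/4 FF : 1/2 Ff : 1/4 ff; conditioning on being polled, III-4 is FF with probability 1/3, Ff with probability 2/3.
Summing over parental genotype combinations, P(offspring is horned) = 2/3·1/4 = 1/6.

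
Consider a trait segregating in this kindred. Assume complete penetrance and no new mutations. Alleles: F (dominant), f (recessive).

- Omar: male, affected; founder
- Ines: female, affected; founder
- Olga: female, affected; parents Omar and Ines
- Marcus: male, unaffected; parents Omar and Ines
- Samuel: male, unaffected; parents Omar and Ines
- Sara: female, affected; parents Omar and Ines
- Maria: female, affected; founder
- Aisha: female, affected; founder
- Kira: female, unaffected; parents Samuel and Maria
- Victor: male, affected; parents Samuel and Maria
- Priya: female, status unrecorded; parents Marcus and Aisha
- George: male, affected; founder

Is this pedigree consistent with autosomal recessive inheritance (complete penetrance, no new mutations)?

Under autosomal recessive, Marcus (unaffected, male) cannot arise from Omar (affected) × Ines (affected).

No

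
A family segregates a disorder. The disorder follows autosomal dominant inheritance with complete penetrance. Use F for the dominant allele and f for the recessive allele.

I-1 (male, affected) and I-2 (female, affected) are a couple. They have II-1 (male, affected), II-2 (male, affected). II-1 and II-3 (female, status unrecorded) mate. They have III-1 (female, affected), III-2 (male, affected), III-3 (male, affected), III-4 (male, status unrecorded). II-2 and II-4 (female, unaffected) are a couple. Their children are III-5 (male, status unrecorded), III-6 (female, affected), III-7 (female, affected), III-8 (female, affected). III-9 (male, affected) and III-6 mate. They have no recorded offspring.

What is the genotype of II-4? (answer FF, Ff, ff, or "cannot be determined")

II-4 is unaffected, so II-4 is ff.

ff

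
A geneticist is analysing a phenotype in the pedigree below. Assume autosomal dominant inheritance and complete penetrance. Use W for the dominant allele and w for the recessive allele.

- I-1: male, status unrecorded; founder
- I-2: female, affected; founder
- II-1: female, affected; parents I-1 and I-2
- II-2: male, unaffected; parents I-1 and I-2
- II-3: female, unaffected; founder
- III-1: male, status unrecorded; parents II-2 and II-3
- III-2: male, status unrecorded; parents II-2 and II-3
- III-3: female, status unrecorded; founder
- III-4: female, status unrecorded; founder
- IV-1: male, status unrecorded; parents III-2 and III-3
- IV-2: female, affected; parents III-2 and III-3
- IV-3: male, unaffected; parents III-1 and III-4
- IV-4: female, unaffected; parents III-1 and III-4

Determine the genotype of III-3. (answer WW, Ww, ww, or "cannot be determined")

cannot be determined

III-3's phenotype is unrecorded, and no parent or child forces a single allele at both positions; consistent genotype assignments exist with III-3 as WW or Ww.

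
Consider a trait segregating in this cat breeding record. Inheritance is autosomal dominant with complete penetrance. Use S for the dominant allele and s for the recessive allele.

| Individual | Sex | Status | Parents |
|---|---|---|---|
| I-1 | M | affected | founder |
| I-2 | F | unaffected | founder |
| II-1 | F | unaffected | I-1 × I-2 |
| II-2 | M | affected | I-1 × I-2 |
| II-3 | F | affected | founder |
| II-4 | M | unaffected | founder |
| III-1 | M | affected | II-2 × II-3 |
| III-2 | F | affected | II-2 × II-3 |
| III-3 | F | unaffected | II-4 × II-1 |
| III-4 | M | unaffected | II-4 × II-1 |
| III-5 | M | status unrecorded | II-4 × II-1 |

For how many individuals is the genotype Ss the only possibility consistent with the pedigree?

Obligate heterozygotes: I-1 is affected so carries S and passed s to II-1 (ss), so I-1 is Ss; II-2 is affected so carries S and received s from I-2 (ss), so II-2 is Ss.
Every other individual is either homozygous by phenotype or has at least one consistent homozygous assignment, so the count is 2.

2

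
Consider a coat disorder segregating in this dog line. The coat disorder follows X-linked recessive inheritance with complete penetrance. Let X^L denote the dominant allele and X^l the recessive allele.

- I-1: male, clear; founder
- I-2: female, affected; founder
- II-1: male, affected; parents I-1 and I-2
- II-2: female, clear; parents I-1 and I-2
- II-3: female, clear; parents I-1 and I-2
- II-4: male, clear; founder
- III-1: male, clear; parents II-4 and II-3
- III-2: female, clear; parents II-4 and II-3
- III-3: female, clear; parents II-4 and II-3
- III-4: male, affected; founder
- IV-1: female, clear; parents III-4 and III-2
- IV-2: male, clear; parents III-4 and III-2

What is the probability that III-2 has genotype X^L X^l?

II-4 is clear, so II-4 is X^L Y.
II-3 is clear so carries L and received l from I-2 (X^l X^l), so II-3 is X^L X^l.
Their cross gives offspring ratios 1/2 X^L X^L : 1/2 X^L X^l. Conditioning on III-2 being clear, P(X^L X^l) = 1/2 / 1 = 1/2 before taking III-2's own offspring into account.
III-4 is affected, so III-4 is X^l Y.
Now use III-2's offspring. Probability of each recorded status — clear daughter IV-1: 1/2 if III-2 is X^L X^l, 1 if X^L X^L; clear son IV-2: 1/2 if III-2 is X^L X^l, 1 if X^L X^L.
Bayes: P(X^L X^l) = 1/2·1/4 / (1/2·1/4 + 1/2·1) = 1/5.

1/5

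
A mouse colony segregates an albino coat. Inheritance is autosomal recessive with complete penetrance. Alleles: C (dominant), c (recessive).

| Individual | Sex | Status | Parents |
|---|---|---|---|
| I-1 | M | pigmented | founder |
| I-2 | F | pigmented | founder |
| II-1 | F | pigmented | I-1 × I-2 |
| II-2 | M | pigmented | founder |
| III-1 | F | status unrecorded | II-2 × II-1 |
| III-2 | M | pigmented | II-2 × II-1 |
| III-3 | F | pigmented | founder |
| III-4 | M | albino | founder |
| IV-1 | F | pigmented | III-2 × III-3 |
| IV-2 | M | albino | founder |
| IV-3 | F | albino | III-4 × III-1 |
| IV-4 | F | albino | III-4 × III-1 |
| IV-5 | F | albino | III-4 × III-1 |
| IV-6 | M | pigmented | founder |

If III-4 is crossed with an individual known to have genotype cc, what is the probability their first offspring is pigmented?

0

III-4 is albino, so III-4 is cc.
The cross gives 1 cc, so P(offspring is pigmented) = 0.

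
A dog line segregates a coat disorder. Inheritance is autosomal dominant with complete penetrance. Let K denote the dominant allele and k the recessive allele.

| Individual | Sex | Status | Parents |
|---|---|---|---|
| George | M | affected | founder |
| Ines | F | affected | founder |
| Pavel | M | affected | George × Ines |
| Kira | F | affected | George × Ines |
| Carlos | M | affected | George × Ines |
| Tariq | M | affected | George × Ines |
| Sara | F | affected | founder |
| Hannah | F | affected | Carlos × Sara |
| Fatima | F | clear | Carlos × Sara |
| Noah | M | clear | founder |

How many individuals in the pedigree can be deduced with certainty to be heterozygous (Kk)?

2

Obligate heterozygotes: Carlos is affected so carries K and passed k to Fatima (kk), so Carlos is Kk; Sara is affected so carries K and passed k to Fatima (kk), so Sara is Kk.
Every other individual is either homozygous by phenotype or has at least one consistent homozygous assignment, so the count is 2.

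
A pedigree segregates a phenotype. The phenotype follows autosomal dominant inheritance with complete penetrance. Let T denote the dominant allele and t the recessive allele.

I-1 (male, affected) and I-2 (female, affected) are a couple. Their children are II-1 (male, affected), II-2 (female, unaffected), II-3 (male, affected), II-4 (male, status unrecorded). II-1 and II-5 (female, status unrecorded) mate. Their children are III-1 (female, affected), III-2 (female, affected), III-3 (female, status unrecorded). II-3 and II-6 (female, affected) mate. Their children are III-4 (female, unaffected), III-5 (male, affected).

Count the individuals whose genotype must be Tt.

4

Obligate heterozygotes: I-1 is affected so carries T and passed t to II-2 (tt), so I-1 is Tt; I-2 is affected so carries T and passed t to II-2 (tt), so I-2 is Tt; II-3 is affected so carries T and passed t to III-4 (tt), so II-3 is Tt; II-6 is affected so carries T and passed t to III-4 (tt), so II-6 is Tt.
Every other individual is either homozygous by phenotype or has at least one consistent homozygous assignment, so the count is 4.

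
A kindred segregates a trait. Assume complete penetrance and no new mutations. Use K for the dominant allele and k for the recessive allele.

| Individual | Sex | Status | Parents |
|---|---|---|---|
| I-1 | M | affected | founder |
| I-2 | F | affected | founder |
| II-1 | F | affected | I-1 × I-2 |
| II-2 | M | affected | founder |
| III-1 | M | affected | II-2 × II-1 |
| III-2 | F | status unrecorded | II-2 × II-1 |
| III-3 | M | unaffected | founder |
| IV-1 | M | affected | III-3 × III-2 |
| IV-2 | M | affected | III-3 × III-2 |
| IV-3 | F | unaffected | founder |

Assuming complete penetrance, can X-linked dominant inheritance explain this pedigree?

A consistent assignment under X-linked dominant exists: I-1 X^K Y, I-2 X^K X^K, II-1 X^K X^K, II-2 X^K Y, III-1 X^K Y, III-2 X^K X^K, III-3 X^k Y, IV-1 X^K Y, IV-2 X^K Y, IV-3 X^k X^k.
In this assignment every recorded phenotype matches its genotype and every non-founder's genotype is obtainable from its parents' genotypes, so the pedigree is consistent.

Yes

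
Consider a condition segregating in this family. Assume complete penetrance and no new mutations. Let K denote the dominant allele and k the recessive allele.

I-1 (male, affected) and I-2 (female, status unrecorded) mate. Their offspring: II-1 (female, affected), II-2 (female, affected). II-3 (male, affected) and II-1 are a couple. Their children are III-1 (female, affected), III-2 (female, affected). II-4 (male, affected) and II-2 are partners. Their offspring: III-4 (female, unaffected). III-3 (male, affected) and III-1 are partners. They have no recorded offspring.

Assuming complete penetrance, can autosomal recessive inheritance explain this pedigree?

Under autosomal recessive, III-4 (unaffected, female) cannot arise from II-4 (affected) × II-2 (affected).

No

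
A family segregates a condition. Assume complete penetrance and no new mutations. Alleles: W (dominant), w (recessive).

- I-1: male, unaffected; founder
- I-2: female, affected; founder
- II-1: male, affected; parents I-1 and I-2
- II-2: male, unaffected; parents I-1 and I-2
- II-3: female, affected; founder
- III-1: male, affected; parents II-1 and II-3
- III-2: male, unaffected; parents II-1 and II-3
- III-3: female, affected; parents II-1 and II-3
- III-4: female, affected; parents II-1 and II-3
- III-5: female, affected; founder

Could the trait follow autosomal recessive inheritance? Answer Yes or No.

Under autosomal recessive, III-2 (unaffected, male) cannot arise from II-1 (affected) × II-3 (affected).

No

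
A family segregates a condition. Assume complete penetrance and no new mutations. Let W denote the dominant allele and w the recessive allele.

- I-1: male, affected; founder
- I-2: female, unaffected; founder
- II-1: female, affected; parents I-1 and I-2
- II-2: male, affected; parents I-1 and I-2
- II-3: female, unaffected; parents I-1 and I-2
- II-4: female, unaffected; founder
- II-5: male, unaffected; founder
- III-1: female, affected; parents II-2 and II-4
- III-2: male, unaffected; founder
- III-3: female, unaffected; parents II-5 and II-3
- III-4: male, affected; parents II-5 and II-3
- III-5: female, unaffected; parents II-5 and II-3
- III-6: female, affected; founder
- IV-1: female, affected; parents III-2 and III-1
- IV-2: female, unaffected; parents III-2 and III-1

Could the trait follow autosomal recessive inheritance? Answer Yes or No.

A consistent assignment under autosomal recessive exists: I-1 ww, I-2 Ww, II-1 ww, II-2 ww, II-3 Ww, II-4 Ww, II-5 Ww, III-1 ww, III-2 Ww, III-3 WW, III-4 ww, III-5 WW, III-6 ww, IV-1 ww, IV-2 Ww.
In this assignment every recorded phenotype matches its genotype and every non-founder's genotype is obtainable from its parents' genotypes, so the pedigree is consistent.

Yes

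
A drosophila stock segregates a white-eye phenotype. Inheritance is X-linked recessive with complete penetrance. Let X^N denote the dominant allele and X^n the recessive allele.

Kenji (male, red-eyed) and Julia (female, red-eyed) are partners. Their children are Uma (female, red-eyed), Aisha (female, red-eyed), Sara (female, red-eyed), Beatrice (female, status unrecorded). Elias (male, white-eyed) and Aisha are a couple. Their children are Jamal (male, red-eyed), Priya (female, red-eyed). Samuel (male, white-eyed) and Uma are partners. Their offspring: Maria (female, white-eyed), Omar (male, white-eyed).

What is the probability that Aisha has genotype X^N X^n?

Kenji is red-eyed, so Kenji is X^N Y.
Julia is red-eyed so carries N and passed n to Uma (X^N X^n, whose N came from Kenji), so Julia is X^N X^n.
Their cross gives offspring ratios 1/2 X^N X^N : 1/2 X^N X^n. Conditioning on Aisha being red-eyed, P(X^N X^n) = 1/2 / 1 = 1/2 before taking Aisha's own offspring into account.
Elias is white-eyed, so Elias is X^n Y.
Now use Aisha's offspring. Probability of each recorded status — red-eyed son Jamal: 1/2 if Aisha is X^N X^n, 1 if X^N X^N; red-eyed daughter Priya: 1/2 if Aisha is X^N X^n, 1 if X^N X^N.
Bayes: P(X^N X^n) = 1/2·1/4 / (1/2·1/4 + 1/2·1) = 1/5.

1/5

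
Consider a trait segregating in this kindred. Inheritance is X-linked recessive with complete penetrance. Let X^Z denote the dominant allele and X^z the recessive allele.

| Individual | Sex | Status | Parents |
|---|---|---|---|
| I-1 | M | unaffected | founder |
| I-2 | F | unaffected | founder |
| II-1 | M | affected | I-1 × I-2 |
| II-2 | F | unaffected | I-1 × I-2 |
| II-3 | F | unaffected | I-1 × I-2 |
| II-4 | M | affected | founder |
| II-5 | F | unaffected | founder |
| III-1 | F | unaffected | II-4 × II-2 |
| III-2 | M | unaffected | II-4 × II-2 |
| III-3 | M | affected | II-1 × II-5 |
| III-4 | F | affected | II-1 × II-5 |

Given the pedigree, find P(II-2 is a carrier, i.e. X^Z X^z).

1/5

I-1 is unaffected, so I-1 is X^Z Y.
I-2 is unaffected so carries Z and passed z to II-1 (X^z Y), so I-2 is X^Z X^z.
Their cross gives offspring ratios 1/2 X^Z X^Z : 1/2 X^Z X^z. Conditioning on II-2 being unaffected, P(X^Z X^z) = 1/2 / 1 = 1/2 before taking II-2's own offspring into account.
II-4 is affected, so II-4 is X^z Y.
Now use II-2's offspring. Probability of each recorded status — unaffected daughter III-1: 1/2 if II-2 is X^Z X^z, 1 if X^Z X^Z; unaffected son III-2: 1/2 if II-2 is X^Z X^z, 1 if X^Z X^Z.
Bayes: P(X^Z X^z) = 1/2·1/4 / (1/2·1/4 + 1/2·1) = 1/5.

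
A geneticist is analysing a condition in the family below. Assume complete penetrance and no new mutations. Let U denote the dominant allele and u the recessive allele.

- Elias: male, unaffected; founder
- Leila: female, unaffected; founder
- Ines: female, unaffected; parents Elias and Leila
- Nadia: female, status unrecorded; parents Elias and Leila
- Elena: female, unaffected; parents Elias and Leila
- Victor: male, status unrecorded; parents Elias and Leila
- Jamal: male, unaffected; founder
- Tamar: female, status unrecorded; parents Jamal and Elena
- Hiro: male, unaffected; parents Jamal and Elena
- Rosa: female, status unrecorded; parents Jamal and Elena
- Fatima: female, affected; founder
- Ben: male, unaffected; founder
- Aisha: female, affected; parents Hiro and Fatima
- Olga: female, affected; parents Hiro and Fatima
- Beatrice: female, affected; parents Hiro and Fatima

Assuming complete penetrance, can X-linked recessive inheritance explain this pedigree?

No

Under X-linked recessive, Aisha (affected, female) cannot arise from Hiro (unaffected) × Fatima (affected).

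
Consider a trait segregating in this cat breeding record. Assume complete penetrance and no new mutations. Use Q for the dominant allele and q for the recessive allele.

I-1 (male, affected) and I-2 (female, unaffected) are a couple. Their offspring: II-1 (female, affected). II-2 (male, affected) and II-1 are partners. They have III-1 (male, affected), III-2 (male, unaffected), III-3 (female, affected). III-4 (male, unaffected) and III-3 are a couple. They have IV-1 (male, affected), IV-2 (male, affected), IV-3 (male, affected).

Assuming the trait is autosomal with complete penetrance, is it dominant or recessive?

dominant

II-2 and II-1 are both affected yet have an unaffected child III-2. Under a recessive model two affected parents are homozygous and every child would be affected, so the trait cannot be recessive.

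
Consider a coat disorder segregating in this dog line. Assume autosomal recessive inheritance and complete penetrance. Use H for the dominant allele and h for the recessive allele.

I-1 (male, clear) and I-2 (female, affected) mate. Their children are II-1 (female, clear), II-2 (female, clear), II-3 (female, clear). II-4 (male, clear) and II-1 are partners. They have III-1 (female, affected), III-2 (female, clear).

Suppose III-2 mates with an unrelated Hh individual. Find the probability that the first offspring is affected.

1/6

II-4 is clear so carries H and passed h to III-1 (hh), so II-4 is Hh.
II-1 is clear so carries H and received h from I-2 (hh), so II-1 is Hh.
III-2 is a clear offspring of II-4 (Hh) × II-1 (Hh), whose cross gives 1/4 HH : 1/2 Hh : 1/4 hh; conditioning on being clear, III-2 is HH with probability 1/3, Hh with probability 2/3.
Summing over parental genotype combinations, P(offspring is affected) = 2/3·1/4 = 1/6.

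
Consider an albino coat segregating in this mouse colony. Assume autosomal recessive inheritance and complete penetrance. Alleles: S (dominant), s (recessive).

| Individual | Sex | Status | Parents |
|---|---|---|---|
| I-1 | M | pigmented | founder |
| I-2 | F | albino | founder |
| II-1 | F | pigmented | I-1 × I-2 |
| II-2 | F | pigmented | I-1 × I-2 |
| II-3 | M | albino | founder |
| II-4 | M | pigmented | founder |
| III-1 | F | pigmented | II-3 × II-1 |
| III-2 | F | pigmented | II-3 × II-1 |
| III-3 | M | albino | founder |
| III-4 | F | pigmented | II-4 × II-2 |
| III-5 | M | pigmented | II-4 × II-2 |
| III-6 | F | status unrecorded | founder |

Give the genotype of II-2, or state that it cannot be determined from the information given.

From phenotype alone, II-2 is SS or Ss.
II-2 is pigmented so carries S and received s from I-2 (ss), so II-2 is Ss.

Ss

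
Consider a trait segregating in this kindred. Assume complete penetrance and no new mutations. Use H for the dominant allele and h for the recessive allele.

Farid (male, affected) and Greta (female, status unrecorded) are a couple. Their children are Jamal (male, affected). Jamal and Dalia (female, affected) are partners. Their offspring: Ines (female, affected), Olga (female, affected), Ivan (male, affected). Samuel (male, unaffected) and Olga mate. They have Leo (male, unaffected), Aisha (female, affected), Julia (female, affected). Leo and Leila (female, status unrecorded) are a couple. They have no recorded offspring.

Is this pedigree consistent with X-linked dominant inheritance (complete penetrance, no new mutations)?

A consistent assignment under X-linked dominant exists: Farid X^H Y, Greta X^H X^H, Jamal X^H Y, Dalia X^H X^h, Ines X^H X^H, Olga X^H X^h, Ivan X^H Y, Samuel X^h Y, Leo X^h Y, Aisha X^H X^h, Julia X^H X^h, Leila X^H X^H.
In this assignment every recorded phenotype matches its genotype and every non-founder's genotype is obtainable from its parents' genotypes, so the pedigree is consistent.

Yes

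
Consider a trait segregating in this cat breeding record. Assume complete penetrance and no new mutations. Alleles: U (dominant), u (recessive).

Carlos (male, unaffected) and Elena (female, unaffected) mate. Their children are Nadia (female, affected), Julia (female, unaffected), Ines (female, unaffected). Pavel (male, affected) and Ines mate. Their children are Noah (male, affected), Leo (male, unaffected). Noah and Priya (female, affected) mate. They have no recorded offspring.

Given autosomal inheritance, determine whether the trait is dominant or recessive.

Carlos and Elena are both unaffected yet have an affected child Nadia. Under dominance, an affected child requires at least one affected parent, so the trait cannot be dominant.

recessive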